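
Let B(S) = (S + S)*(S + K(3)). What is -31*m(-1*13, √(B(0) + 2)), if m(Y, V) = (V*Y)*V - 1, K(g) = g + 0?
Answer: 837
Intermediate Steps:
K(g) = g
B(S) = 2*S*(3 + S) (B(S) = (S + S)*(S + 3) = (2*S)*(3 + S) = 2*S*(3 + S))
m(Y, V) = -1 + Y*V² (m(Y, V) = Y*V² - 1 = -1 + Y*V²)
-31*m(-1*13, √(B(0) + 2)) = -31*(-1 + (-1*13)*(√(2*0*(3 + 0) + 2))²) = -31*(-1 - 13*(√(2*0*3 + 2))²) = -31*(-1 - 13*(√(0 + 2))²) = -31*(-1 - 13*(√2)²) = -31*(-1 - 13*2) = -31*(-1 - 26) = -31*(-27) = 837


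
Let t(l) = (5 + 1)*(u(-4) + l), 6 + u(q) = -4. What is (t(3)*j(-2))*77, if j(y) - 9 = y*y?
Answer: -42042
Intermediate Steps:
u(q) = -10 (u(q) = -6 - 4 = -10)
j(y) = 9 + y² (j(y) = 9 + y*y = 9 + y²)
t(l) = -60 + 6*l (t(l) = (5 + 1)*(-10 + l) = 6*(-10 + l) = -60 + 6*l)
(t(3)*j(-2))*77 = ((-60 + 6*3)*(9 + (-2)²))*77 = ((-60 + 18)*(9 + 4))*77 = -42*13*77 = -546*77 = -42042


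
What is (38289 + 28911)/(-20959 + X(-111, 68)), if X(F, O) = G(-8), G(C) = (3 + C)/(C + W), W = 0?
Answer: -179200/55889 ≈ -3.2064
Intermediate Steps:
G(C) = (3 + C)/C (G(C) = (3 + C)/(C + 0) = (3 + C)/C)
X(F, O) = 5/8 (X(F, O) = (3 - 8)/(-8) = -1/8*(-5) = 5/8)
(38289 + 28911)/(-20959 + X(-111, 68)) = (38289 + 28911)/(-20959 + 5/8) = 67200/(-167667/8) = 67200*(-8/167667) = -179200/55889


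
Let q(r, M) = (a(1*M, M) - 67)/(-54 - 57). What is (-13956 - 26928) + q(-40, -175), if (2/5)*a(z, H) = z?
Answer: -9075239/222 ≈ -40879.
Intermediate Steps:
a(z, H) = 5*z/2
q(r, M) = 67/111 - 5*M/222 (q(r, M) = (5*(1*M)/2 - 67)/(-54 - 57) = (5*M/2 - 67)/(-111) = (-67 + 5*M/2)*(-1/111) = 67/111 - 5*M/222)
(-13956 - 26928) + q(-40, -175) = (-13956 - 26928) + (67/111 - 5/222*(-175)) = -40884 + (67/111 + 875/222) = -40884 + 1009/222 = -9075239/222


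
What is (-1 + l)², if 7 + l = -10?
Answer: 324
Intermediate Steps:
l = -17 (l = -7 - 10 = -17)
(-1 + l)² = (-1 - 17)² = (-18)² = 324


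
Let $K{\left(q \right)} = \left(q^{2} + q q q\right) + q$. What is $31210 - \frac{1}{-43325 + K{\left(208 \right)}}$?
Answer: $\frac{280860631389}{8999059} \approx 31210.0$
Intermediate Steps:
$K{\left(q \right)} = q + q^{2} + q^{3}$ ($K{\left(q \right)} = \left(q^{2} + q^{2} q\right) + q = \left(q^{2} + q^{3}\right) + q = q + q^{2} + q^{3}$)
$31210 - \frac{1}{-43325 + K{\left(208 \right)}} = 31210 - \frac{1}{-43325 + 208 \left(1 + 208 + 208^{2}\right)} = 31210 - \frac{1}{-43325 + 208 \left(1 + 208 + 43264\right)} = 31210 - \frac{1}{-43325 + 208 \cdot 43473} = 31210 - \frac{1}{-43325 + 9042384} = 31210 - \frac{1}{8999059} = \frac{280860631389}{8999059}$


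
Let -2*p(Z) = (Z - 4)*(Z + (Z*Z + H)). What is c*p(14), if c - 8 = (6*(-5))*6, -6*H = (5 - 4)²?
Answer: 541370/3 ≈ 1.8046e+5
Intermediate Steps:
H = -⅙ (H = -(5 - 4)²/6 = -⅙*1² = -⅙*1 = -⅙ ≈ -0.16667)
p(Z) = -(-4 + Z)*(-⅙ + Z + Z²)/2 (p(Z) = -(Z - 4)*(Z + (Z*Z - ⅙))/2 = -(-4 + Z)*(Z + (Z² - ⅙))/2 = -(-4 + Z)*(Z + (-⅙ + Z²))/2 = -(-4 + Z)*(-⅙ + Z + Z²)/2)
c = -172 (c = 8 + (6*(-5))*6 = 8 - 30*6 = 8 - 180 = -172)
c*p(14) = -172*(-⅓ - ½*14³ + (3/2)*14² + (25/12)*14) = -172*(-⅓ - ½*2744 + (3/2)*196 + 175/6) = -172*(-⅓ - 1372 + 294 + 175/6) = -172*(-6295/6) = 541370/3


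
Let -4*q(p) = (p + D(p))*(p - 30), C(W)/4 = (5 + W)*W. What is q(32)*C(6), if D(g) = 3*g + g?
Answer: -21120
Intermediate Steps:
C(W) = 4*W*(5 + W) (C(W) = 4*((5 + W)*W) = 4*(W*(5 + W)) = 4*W*(5 + W))
D(g) = 4*g
q(p) = -5*p*(-30 + p)/4 (q(p) = -(p + 4*p)*(p - 30)/4 = -5*p*(-30 + p)/4)
q(32)*C(6) = ((5/4)*32*(30 - 1*32))*(4*6*(5 + 6)) = ((5/4)*32*(30 - 32))*(4*6*11) = ((5/4)*32*(-2))*264 = -80*264 = -21120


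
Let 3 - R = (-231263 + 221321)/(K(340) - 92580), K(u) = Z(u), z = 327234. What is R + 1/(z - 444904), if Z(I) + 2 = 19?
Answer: 31505696927/10891888210 ≈ 2.8926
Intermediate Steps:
Z(I) = 17 (Z(I) = -2 + 19 = 17)
K(u) = 17
R = 267747/92563 (R = 3 - (-231263 + 221321)/(17 - 92580) = 3 - (-9942)/(-92563) = 3 - (-9942)*(-1)/92563 = 3 - 1*9942/92563 = 3 - 9942/92563 = 267747/92563 ≈ 2.8926)
R + 1/(z - 444904) = 267747/92563 + 1/(327234 - 444904) = 267747/92563 + 1/(-117670) = 267747/92563 - 1/117670 = 31505696927/10891888210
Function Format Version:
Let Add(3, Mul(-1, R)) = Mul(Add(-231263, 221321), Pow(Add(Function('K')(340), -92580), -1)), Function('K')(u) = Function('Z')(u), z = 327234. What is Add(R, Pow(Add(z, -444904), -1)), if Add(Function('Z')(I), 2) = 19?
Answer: Rational(31505696927, 10891888210) ≈ 2.8926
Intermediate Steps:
Function('Z')(I) = 17 (Function('Z')(I) = Add(-2, 19) = 17)
Function('K')(u) = 17
R = Rational(267747, 92563) (R = Add(3, Mul(-1, Mul(Add(-231263, 221321), Pow(Add(17, -92580), -1)))) = Add(3, Mul(-1, Mul(-9942, Pow(-92563, -1)))) = Add(3, Mul(-1, Mul(-9942, Rational(-1, 92563)))) = Add(3, Mul(-1, Rational(9942, 92563))) = Add(3, Rational(-9942, 92563)) = Rational(267747, 92563) ≈ 2.8926)
Add(R, Pow(Add(z, -444904), -1)) = Add(Rational(267747, 92563), Pow(Add(327234, -444904), -1)) = Add(Rational(267747, 92563), Pow(-117670, -1)) = Add(Rational(267747, 92563), Rational(-1, 117670)) = Rational(31505696927, 10891888210)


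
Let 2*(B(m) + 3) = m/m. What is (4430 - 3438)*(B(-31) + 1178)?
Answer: 1166096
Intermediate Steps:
B(m) = -5/2 (B(m) = -3 + (m/m)/2 = -3 + (½)*1 = -3 + ½ = -5/2)
(4430 - 3438)*(B(-31) + 1178) = (4430 - 3438)*(-5/2 + 1178) = 992*(2351/2) = 1166096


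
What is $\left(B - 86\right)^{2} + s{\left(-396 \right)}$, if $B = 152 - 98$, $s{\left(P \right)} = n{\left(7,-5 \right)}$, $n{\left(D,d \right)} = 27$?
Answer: $1051$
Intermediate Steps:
$s{\left(P \right)} = 27$
$B = 54$ ($B = 152 - 98 = 54$)
$\left(B - 86\right)^{2} + s{\left(-396 \right)} = \left(54 - 86\right)^{2} + 27 = \left(-32\right)^{2} + 27 = 1024 + 27 = 1051$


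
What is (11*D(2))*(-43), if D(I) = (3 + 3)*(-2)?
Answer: 5676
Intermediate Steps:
D(I) = -12 (D(I) = 6*(-2) = -12)
(11*D(2))*(-43) = (11*(-12))*(-43) = -132*(-43) = 5676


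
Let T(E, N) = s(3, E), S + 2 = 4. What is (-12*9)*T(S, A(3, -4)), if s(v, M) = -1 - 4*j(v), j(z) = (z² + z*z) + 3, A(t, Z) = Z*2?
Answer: 9180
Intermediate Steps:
S = 2 (S = -2 + 4 = 2)
A(t, Z) = 2*Z
j(z) = 3 + 2*z² (j(z) = (z² + z²) + 3 = 2*z² + 3 = 3 + 2*z²)
s(v, M) = -13 - 8*v² (s(v, M) = -1 - 4*(3 + 2*v²) = -1 + (-12 - 8*v²) = -13 - 8*v²)
T(E, N) = -85 (T(E, N) = -13 - 8*3² = -13 - 8*9 = -13 - 72 = -85)
(-12*9)*T(S, A(3, -4)) = -12*9*(-85) = -108*(-85) = 9180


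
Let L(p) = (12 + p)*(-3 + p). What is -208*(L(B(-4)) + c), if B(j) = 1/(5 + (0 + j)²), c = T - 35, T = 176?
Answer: -9670960/441 ≈ -21930.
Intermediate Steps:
c = 141 (c = 176 - 35 = 141)
B(j) = 1/(5 + j²)
L(p) = (-3 + p)*(12 + p)
-208*(L(B(-4)) + c) = -208*((-36 + (1/(5 + (-4)²))² + 9/(5 + (-4)²)) + 141) = -208*((-36 + (1/(5 + 16))² + 9/(5 + 16)) + 141) = -208*((-36 + (1/21)² + 9/21) + 141) = -208*((-36 + (1/21)² + 9*(1/21)) + 141) = -208*((-36 + 1/441 + 3/7) + 141) = -208*(-15686/441 + 141) = -208*46495/441 = -9670960/441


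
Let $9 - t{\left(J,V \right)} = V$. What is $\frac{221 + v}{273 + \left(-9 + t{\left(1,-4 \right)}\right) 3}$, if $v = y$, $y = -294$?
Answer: $- \frac{73}{285} \approx -0.25614$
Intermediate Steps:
$t{\left(J,V \right)} = 9 - V$
$v = -294$
$\frac{221 + v}{273 + \left(-9 + t{\left(1,-4 \right)}\right) 3} = \frac{221 - 294}{273 + \left(-9 + \left(9 - -4\right)\right) 3} = - \frac{73}{273 + \left(-9 + \left(9 + 4\right)\right) 3} = - \frac{73}{273 + \left(-9 + 13\right) 3} = - \frac{73}{273 + 4 \cdot 3} = - \frac{73}{273 + 12} = - \frac{73}{285}$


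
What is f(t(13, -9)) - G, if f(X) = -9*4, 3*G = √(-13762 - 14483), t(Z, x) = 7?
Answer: -36 - I*√28245/3 ≈ -36.0 - 56.021*I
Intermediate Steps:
G = I*√28245/3 (G = √(-13762 - 14483)/3 = √(-28245)/3 = (I*√28245)/3 = I*√28245/3 ≈ 56.021*I)
f(X) = -36
f(t(13, -9)) - G = -36 - I*√28245/3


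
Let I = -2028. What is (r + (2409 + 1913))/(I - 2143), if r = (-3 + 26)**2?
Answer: -4851/4171 ≈ -1.1630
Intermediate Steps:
r = 529 (r = 23**2 = 529)
(r + (2409 + 1913))/(I - 2143) = (529 + (2409 + 1913))/(-2028 - 2143) = (529 + 4322)/(-4171) = 4851*(-1/4171) = -4851/4171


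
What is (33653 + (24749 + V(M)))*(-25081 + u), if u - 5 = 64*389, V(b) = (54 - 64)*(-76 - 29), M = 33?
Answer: -10701360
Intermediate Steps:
V(b) = 1050 (V(b) = -10*(-105) = 1050)
u = 24901 (u = 5 + 64*389 = 5 + 24896 = 24901)
(33653 + (24749 + V(M)))*(-25081 + u) = (33653 + (24749 + 1050))*(-25081 + 24901) = (33653 + 25799)*(-180) = 59452*(-180) = -10701360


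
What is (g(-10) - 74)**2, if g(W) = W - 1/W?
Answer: 703921/100 ≈ 7039.2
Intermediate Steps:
(g(-10) - 74)**2 = ((-10 - 1/(-10)) - 74)**2 = ((-10 - 1*(-1/10)) - 74)**2 = ((-10 + 1/10) - 74)**2 = (-99/10 - 74)**2 = (-839/10)**2 = 703921/100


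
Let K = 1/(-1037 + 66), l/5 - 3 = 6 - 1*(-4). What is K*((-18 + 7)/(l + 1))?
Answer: 1/5826 ≈ 0.00017164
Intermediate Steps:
l = 65 (l = 15 + 5*(6 - 1*(-4)) = 15 + 5*(6 + 4) = 15 + 5*10 = 15 + 50 = 65)
K = -1/971 (K = 1/(-971) = -1/971 ≈ -0.0010299)
K*((-18 + 7)/(l + 1)) = -(-18 + 7)/(971*(65 + 1)) = -(-11)/(971*66) = -1/971*(-1/6) = 1/5826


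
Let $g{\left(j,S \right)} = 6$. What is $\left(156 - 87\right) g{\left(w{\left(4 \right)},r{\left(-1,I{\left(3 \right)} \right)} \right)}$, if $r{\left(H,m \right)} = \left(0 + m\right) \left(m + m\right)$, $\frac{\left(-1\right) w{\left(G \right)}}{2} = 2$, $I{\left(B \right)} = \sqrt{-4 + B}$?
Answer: $414$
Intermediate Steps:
$w{\left(G \right)} = -4$ ($w{\left(G \right)} = \left(-2\right) 2 = -4$)
$r{\left(H,m \right)} = 2 m^{2}$ ($r{\left(H,m \right)} = m 2 m = 2 m^{2}$)
$\left(156 - 87\right) g{\left(w{\left(4 \right)},r{\left(-1,I{\left(3 \right)} \right)} \right)} = \left(156 - 87\right) 6 = 69 \cdot 6 = 414$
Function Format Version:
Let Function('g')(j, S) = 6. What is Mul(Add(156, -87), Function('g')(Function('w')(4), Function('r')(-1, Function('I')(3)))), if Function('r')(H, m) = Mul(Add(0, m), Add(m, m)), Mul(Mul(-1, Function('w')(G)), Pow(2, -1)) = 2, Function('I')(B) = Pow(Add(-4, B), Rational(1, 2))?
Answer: 414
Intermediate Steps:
Function('w')(G) = -4 (Function('w')(G) = Mul(-2, 2) = -4)
Function('r')(H, m) = Mul(2, Pow(m, 2)) (Function('r')(H, m) = Mul(m, Mul(2, m)) = Mul(2, Pow(m, 2)))
Mul(Add(156, -87), Function('g')(Function('w')(4), Function('r')(-1, Function('I')(3)))) = Mul(Add(156, -87), 6) = Mul(69, 6) = 414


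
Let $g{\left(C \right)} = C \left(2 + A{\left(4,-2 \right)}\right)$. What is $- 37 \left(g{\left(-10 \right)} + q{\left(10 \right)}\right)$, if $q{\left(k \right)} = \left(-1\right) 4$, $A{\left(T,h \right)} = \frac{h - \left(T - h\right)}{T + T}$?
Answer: $518$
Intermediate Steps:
$A{\left(T,h \right)} = \frac{- T + 2 h}{2 T}$
$q{\left(k \right)} = -4$
$g{\left(C \right)} = C$ ($g{\left(C \right)} = C \left(2 + \frac{-2 - 2}{4}\right) = C \left(2 + \frac{1}{4} \left(-4\right)\right) = C \left(2 - 1\right) = C 1 = C$)
$- 37 \left(g{\left(-10 \right)} + q{\left(10 \right)}\right) = - 37 \left(-10 - 4\right) = \left(-37\right) \left(-14\right) = 518$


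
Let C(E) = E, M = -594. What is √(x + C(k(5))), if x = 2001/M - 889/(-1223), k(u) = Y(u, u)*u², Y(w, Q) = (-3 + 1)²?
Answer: √634327272986/80718 ≈ 9.8670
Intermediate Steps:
Y(w, Q) = 4 (Y(w, Q) = (-2)² = 4)
k(u) = 4*u²
x = -639719/242154 (x = 2001/(-594) - 889/(-1223) = 2001*(-1/594) - 889*(-1/1223) = -667/198 + 889/1223 = -639719/242154 ≈ -2.6418)
√(x + C(k(5))) = √(-639719/242154 + 4*5²) = √(-639719/242154 + 4*25) = √(-639719/242154 + 100) = √(23575681/242154) = √634327272986/80718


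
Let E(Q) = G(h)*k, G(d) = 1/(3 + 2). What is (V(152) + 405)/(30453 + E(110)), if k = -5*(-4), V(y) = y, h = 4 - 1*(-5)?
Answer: 557/30457 ≈ 0.018288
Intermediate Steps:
h = 9 (h = 4 + 5 = 9)
k = 20
G(d) = ⅕ (G(d) = 1/5 = ⅕)
E(Q) = 4 (E(Q) = (⅕)*20 = 4)
(V(152) + 405)/(30453 + E(110)) = (152 + 405)/(30453 + 4) = 557/30457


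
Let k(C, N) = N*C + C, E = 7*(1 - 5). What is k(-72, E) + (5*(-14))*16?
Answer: 824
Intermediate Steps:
E = -28 (E = 7*(-4) = -28)
k(C, N) = C + C*N (k(C, N) = C*N + C = C + C*N)
k(-72, E) + (5*(-14))*16 = -72*(1 - 28) + (5*(-14))*16 = -72*(-27) - 70*16 = 1944 - 1120 = 824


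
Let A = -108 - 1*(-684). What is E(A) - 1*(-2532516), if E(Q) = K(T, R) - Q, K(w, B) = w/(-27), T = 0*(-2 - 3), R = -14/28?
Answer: 2531940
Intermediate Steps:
R = -½ (R = -14*1/28 = -½ ≈ -0.50000)
A = 576 (A = -108 + 684 = 576)
T = 0 (T = 0*(-5) = 0)
K(w, B) = -w/27 (K(w, B) = w*(-1/27) = -w/27)
E(Q) = -Q (E(Q) = -1/27*0 - Q = 0 - Q = -Q)
E(A) - 1*(-2532516) = -1*576 - 1*(-2532516) = -576 + 2532516 = 2531940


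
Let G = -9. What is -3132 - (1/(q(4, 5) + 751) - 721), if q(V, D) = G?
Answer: -1788963/742 ≈ -2411.0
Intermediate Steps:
q(V, D) = -9
-3132 - (1/(q(4, 5) + 751) - 721) = -3132 - (1/(-9 + 751) - 721) = -3132 - (1/742 - 721) = -3132 - 1*(-534981/742) = -3132 + 534981/742 = -1788963/742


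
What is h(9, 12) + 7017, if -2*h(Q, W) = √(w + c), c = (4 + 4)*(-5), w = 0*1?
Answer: 7017 - I*√10 ≈ 7017.0 - 3.1623*I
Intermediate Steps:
w = 0
c = -40 (c = 8*(-5) = -40)
h(Q, W) = -I*√10 (h(Q, W) = -√(0 - 40)/2 = -I*√10)
h(9, 12) + 7017 = -I*√10 + 7017 = 7017 - I*√10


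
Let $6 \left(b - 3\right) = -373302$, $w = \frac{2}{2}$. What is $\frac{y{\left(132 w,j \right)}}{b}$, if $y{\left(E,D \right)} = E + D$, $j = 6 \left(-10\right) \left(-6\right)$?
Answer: $- \frac{82}{10369} \approx -0.0079082$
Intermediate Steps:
$w = 1$ ($w = 2 \cdot \frac{1}{2} = 1$)
$b = -62214$ ($b = 3 + \frac{1}{6} \left(-373302\right) = 3 - 62217 = -62214$)
$j = 360$ ($j = \left(-60\right) \left(-6\right) = 360$)
$y{\left(E,D \right)} = D + E$
$\frac{y{\left(132 w,j \right)}}{b} = \frac{360 + 132 \cdot 1}{-62214} = \left(360 + 132\right) \left(- \frac{1}{62214}\right) = 492 \left(- \frac{1}{62214}\right) = - \frac{82}{10369}$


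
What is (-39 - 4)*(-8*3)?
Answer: 1032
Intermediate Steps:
(-39 - 4)*(-8*3) = -43*(-24) = 1032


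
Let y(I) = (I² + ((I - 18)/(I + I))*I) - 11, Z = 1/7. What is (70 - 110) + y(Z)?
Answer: -5871/98 ≈ -59.908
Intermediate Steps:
Z = ⅐ ≈ 0.14286
y(I) = -20 + I² + I/2 (y(I) = (I² + ((-18 + I)/((2*I)))*I) - 11 = (I² + ((-18 + I)*(1/(2*I)))*I) - 11 = (I² + ((-18 + I)/(2*I))*I) - 11 = (I² + (-9 + I/2)) - 11 = (-9 + I² + I/2) - 11 = -20 + I² + I/2)
(70 - 110) + y(Z) = (70 - 110) + (-20 + (⅐)² + (½)*(⅐)) = -40 + (-20 + 1/49 + 1/14) = -40 - 1951/98 = -5871/98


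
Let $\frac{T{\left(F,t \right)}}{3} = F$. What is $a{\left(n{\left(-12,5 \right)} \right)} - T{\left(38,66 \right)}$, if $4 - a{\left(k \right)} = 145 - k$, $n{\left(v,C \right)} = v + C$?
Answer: $-262$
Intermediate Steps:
$T{\left(F,t \right)} = 3 F$
$n{\left(v,C \right)} = C + v$
$a{\left(k \right)} = -141 + k$ ($a{\left(k \right)} = 4 - \left(145 - k\right) = 4 + \left(-145 + k\right) = -141 + k$)
$a{\left(n{\left(-12,5 \right)} \right)} - T{\left(38,66 \right)} = \left(-141 + \left(5 - 12\right)\right) - 3 \cdot 38 = \left(-141 - 7\right) - 114 = -148 - 114 = -262$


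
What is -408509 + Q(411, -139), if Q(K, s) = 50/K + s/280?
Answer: -47011258849/115080 ≈ -4.0851e+5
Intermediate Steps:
Q(K, s) = 50/K + s/280 (Q(K, s) = 50/K + s*(1/280) = 50/K + s/280)
-408509 + Q(411, -139) = -408509 + (50/411 + (1/280)*(-139)) = -408509 + (50*(1/411) - 139/280) = -408509 + (50/411 - 139/280) = -408509 - 43129/115080 = -47011258849/115080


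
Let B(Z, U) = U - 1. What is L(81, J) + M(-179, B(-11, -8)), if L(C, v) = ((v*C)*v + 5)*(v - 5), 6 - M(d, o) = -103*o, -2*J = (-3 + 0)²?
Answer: -132407/8 ≈ -16551.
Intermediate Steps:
B(Z, U) = -1 + U
J = -9/2 (J = -(-3 + 0)²/2 = -½*(-3)² = -½*9 = -9/2 ≈ -4.5000)
M(d, o) = 6 + 103*o (M(d, o) = 6 - (-103)*o = 6 + 103*o)
L(C, v) = (-5 + v)*(5 + C*v²) (L(C, v) = ((C*v)*v + 5)*(-5 + v) = (C*v² + 5)*(-5 + v) = (5 + C*v²)*(-5 + v) = (-5 + v)*(5 + C*v²))
L(81, J) + M(-179, B(-11, -8)) = (-25 + 5*(-9/2) + 81*(-9/2)³ - 5*81*(-9/2)²) + (6 + 103*(-1 - 8)) = (-25 - 45/2 + 81*(-729/8) - 5*81*81/4) + (6 + 103*(-9)) = (-25 - 45/2 - 59049/8 - 32805/4) + (6 - 927) = -125039/8 - 921 = -132407/8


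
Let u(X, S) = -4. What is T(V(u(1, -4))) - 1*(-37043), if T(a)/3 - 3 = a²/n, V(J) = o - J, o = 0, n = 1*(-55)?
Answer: 2037812/55 ≈ 37051.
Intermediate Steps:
n = -55
V(J) = -J (V(J) = 0 - J = -J)
T(a) = 9 - 3*a²/55 (T(a) = 9 + 3*(a²/(-55)) = 9 + 3*(a²*(-1/55)) = 9 + 3*(-a²/55) = 9 - 3*a²/55)
T(V(u(1, -4))) - 1*(-37043) = (9 - 3*(-1*(-4))²/55) - 1*(-37043) = (9 - 3/55*4²) + 37043 = (9 - 3/55*16) + 37043 = (9 - 48/55) + 37043 = 447/55 + 37043 = 2037812/55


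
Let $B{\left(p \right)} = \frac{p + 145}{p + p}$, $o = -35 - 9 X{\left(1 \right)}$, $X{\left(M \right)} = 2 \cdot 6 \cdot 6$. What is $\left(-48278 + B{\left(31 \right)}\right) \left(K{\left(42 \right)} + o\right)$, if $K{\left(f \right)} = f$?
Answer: $\frac{959275730}{31} \approx 3.0944 \cdot 10^{7}$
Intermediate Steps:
$X{\left(M \right)} = 72$ ($X{\left(M \right)} = 12 \cdot 6 = 72$)
$o = -683$ ($o = -35 - 648 = -683$)
$B{\left(p \right)} = \frac{145 + p}{2 p}$
$\left(-48278 + B{\left(31 \right)}\right) \left(K{\left(42 \right)} + o\right) = \left(-48278 + \frac{145 + 31}{2 \cdot 31}\right) \left(42 - 683\right) = \left(-48278 + \frac{1}{2} \cdot \frac{1}{31} \cdot 176\right) \left(-641\right) = \left(-48278 + \frac{88}{31}\right) \left(-641\right) = \left(- \frac{1496530}{31}\right) \left(-641\right) = \frac{959275730}{31}$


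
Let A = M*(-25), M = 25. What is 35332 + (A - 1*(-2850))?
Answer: 37557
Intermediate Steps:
A = -625 (A = 25*(-25) = -625)
35332 + (A - 1*(-2850)) = 35332 + (-625 - 1*(-2850)) = 35332 + (-625 + 2850) = 35332 + 2225 = 37557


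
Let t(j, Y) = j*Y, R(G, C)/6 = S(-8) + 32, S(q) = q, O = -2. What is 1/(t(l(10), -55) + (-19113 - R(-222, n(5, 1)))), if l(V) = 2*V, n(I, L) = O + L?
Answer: -1/20357 ≈ -4.9123e-5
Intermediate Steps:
n(I, L) = -2 + L
R(G, C) = 144 (R(G, C) = 6*(-8 + 32) = 6*24 = 144)
t(j, Y) = Y*j
1/(t(l(10), -55) + (-19113 - R(-222, n(5, 1)))) = 1/(-110*10 + (-19113 - 1*144)) = 1/(-55*20 + (-19113 - 144)) = 1/(-1100 - 19257) = 1/(-20357) = -1/20357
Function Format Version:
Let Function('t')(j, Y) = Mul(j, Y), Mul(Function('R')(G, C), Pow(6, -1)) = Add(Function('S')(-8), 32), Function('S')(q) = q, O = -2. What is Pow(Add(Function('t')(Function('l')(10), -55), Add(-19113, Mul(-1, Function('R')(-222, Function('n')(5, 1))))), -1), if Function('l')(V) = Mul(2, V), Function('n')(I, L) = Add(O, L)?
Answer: Rational(-1, 20357) ≈ -4.9123e-5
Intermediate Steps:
Function('n')(I, L) = Add(-2, L)
Function('R')(G, C) = 144 (Function('R')(G, C) = Mul(6, Add(-8, 32)) = Mul(6, 24) = 144)
Function('t')(j, Y) = Mul(Y, j)
Pow(Add(Function('t')(Function('l')(10), -55), Add(-19113, Mul(-1, Function('R')(-222, Function('n')(5, 1))))), -1) = Pow(Add(Mul(-55, Mul(2, 10)), Add(-19113, Mul(-1, 144))), -1) = Pow(Add(Mul(-55, 20), Add(-19113, -144)), -1) = Pow(Add(-1100, -19257), -1) = Pow(-20357, -1) = Rational(-1, 20357)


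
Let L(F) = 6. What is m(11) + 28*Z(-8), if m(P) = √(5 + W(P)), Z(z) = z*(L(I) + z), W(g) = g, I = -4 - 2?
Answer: 452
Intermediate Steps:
I = -6
Z(z) = z*(6 + z)
m(P) = √(5 + P)
m(11) + 28*Z(-8) = √(5 + 11) + 28*(-8*(6 - 8)) = √16 + 28*(-8*(-2)) = 4 + 28*16 = 4 + 448 = 452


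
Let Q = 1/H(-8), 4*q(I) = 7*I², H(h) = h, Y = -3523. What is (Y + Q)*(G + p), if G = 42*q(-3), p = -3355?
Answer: 151832595/16 ≈ 9.4895e+6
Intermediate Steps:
q(I) = 7*I²/4 (q(I) = (7*I²)/4 = 7*I²/4)
G = 1323/2 (G = 42*((7/4)*(-3)²) = 42*((7/4)*9) = 42*(63/4) = 1323/2 ≈ 661.50)
Q = -⅛ (Q = 1/(-8) = -⅛ ≈ -0.12500)
(Y + Q)*(G + p) = (-3523 - ⅛)*(1323/2 - 3355) = -28185/8*(-5387/2) = 151832595/16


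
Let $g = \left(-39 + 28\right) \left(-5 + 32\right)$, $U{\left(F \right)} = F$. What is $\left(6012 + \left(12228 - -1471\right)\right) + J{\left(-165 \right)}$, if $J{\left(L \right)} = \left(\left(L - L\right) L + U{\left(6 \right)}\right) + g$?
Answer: $19420$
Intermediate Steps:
$g = -297$ ($g = \left(-11\right) 27 = -297$)
$J{\left(L \right)} = -291$ ($J{\left(L \right)} = \left(\left(L - L\right) L + 6\right) - 297 = \left(0 L + 6\right) - 297 = \left(0 + 6\right) - 297 = 6 - 297 = -291$)
$\left(6012 + \left(12228 - -1471\right)\right) + J{\left(-165 \right)} = \left(6012 + \left(12228 - -1471\right)\right) - 291 = \left(6012 + \left(12228 + 1471\right)\right) - 291 = \left(6012 + 13699\right) - 291 = 19711 - 291 = 19420$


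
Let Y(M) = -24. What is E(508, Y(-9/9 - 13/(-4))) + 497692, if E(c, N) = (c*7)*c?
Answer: 2304140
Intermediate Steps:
E(c, N) = 7*c**2 (E(c, N) = (7*c)*c = 7*c**2)
E(508, Y(-9/9 - 13/(-4))) + 497692 = 7*508**2 + 497692 = 7*258064 + 497692 = 1806448 + 497692 = 2304140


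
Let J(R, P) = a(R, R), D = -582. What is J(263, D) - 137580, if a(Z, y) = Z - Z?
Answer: -137580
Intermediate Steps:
a(Z, y) = 0
J(R, P) = 0
J(263, D) - 137580 = 0 - 137580 = -137580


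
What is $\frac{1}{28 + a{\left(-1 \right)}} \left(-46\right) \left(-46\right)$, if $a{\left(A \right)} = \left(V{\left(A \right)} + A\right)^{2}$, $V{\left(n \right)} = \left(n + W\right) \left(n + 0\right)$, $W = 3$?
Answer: $\frac{2116}{37} \approx 57.189$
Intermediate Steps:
$V{\left(n \right)} = n \left(3 + n\right)$ ($V{\left(n \right)} = \left(n + 3\right) \left(n + 0\right) = \left(3 + n\right) n = n \left(3 + n\right)$)
$a{\left(A \right)} = \left(A + A \left(3 + A\right)\right)^{2}$ ($a{\left(A \right)} = \left(A \left(3 + A\right) + A\right)^{2} = \left(A + A \left(3 + A\right)\right)^{2}$)
$\frac{1}{28 + a{\left(-1 \right)}} \left(-46\right) \left(-46\right) = \frac{1}{28 + \left(-1\right)^{2} \left(4 - 1\right)^{2}} \left(-46\right) \left(-46\right) = \frac{1}{28 + 1 \cdot 3^{2}} \left(-46\right) \left(-46\right) = \frac{1}{28 + 1 \cdot 9} \left(-46\right) \left(-46\right) = \frac{1}{28 + 9} \left(-46\right) \left(-46\right) = \frac{1}{37} \left(-46\right) \left(-46\right) = \left(- \frac{46}{37}\right) \left(-46\right) = \frac{2116}{37}$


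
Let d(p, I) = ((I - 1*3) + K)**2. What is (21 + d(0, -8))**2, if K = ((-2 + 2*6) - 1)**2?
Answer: 24216241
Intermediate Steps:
K = 81 (K = ((-2 + 12) - 1)**2 = (10 - 1)**2 = 9**2 = 81)
d(p, I) = (78 + I)**2 (d(p, I) = ((I - 1*3) + 81)**2 = ((I - 3) + 81)**2 = ((-3 + I) + 81)**2 = (78 + I)**2)
(21 + d(0, -8))**2 = (21 + (78 - 8)**2)**2 = (21 + 70**2)**2 = (21 + 4900)**2 = 4921**2 = 24216241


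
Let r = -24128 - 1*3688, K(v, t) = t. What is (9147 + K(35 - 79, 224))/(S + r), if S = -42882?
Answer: -9371/70698 ≈ -0.13255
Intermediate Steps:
r = -27816 (r = -24128 - 3688 = -27816)
(9147 + K(35 - 79, 224))/(S + r) = (9147 + 224)/(-42882 - 27816) = 9371/(-70698) = 9371*(-1/70698) = -9371/70698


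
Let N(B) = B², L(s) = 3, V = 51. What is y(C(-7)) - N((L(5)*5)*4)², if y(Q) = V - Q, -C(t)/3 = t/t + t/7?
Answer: -12959949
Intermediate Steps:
C(t) = -3 - 3*t/7 (C(t) = -3*(t/t + t/7) = -3*(1 + t*(⅐)) = -3*(1 + t/7) = -3 - 3*t/7)
y(Q) = 51 - Q
y(C(-7)) - N((L(5)*5)*4)² = (51 - (-3 - 3/7*(-7))) - (((3*5)*4)²)² = (51 - (-3 + 3)) - ((15*4)²)² = (51 - 1*0) - (60²)² = (51 + 0) - 1*3600² = 51 - 1*12960000 = 51 - 12960000 = -12959949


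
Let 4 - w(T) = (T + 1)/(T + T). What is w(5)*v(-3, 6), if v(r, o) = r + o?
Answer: 51/5 ≈ 10.200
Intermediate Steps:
w(T) = 4 - (1 + T)/(2*T) (w(T) = 4 - (T + 1)/(T + T) = 4 - (1 + T)/(2*T))
v(r, o) = o + r
w(5)*v(-3, 6) = ((½)*(-1 + 7*5)/5)*(6 - 3) = ((½)*(⅕)*(-1 + 35))*3 = ((½)*(⅕)*34)*3 = (17/5)*3 = 51/5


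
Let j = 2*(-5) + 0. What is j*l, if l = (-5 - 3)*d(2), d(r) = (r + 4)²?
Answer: 2880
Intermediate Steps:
j = -10 (j = -10 + 0 = -10)
d(r) = (4 + r)²
l = -288 (l = (-5 - 3)*(4 + 2)² = -8*6² = -8*36 = -288)
j*l = -10*(-288) = 2880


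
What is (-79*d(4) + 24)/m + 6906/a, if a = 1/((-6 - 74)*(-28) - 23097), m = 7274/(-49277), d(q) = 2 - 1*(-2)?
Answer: -523860619112/3637 ≈ -1.4404e+8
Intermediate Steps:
d(q) = 4 (d(q) = 2 + 2 = 4)
m = -7274/49277 (m = 7274*(-1/49277) = -7274/49277 ≈ -0.14761)
a = -1/20857 (a = 1/(-80*(-28) - 23097) = 1/(2240 - 23097) = 1/(-20857) = -1/20857 ≈ -4.7946e-5)
(-79*d(4) + 24)/m + 6906/a = (-79*4 + 24)/(-7274/49277) + 6906/(-1/20857) = (-316 + 24)*(-49277/7274) + 6906*(-20857) = -292*(-49277/7274) - 144038442 = 7194442/3637 - 144038442 = -523860619112/3637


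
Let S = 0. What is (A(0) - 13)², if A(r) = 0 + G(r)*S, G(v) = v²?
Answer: 169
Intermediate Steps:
A(r) = 0 (A(r) = 0 + r²*0 = 0 + 0 = 0)
(A(0) - 13)² = (0 - 13)² = (-13)² = 169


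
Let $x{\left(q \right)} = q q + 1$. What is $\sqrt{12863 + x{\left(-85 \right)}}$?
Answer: $\sqrt{20089} \approx 141.74$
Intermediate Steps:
$x{\left(q \right)} = 1 + q^{2}$ ($x{\left(q \right)} = q^{2} + 1 = 1 + q^{2}$)
$\sqrt{12863 + x{\left(-85 \right)}} = \sqrt{12863 + \left(1 + \left(-85\right)^{2}\right)} = \sqrt{12863 + \left(1 + 7225\right)} = \sqrt{12863 + 7226} = \sqrt{20089}$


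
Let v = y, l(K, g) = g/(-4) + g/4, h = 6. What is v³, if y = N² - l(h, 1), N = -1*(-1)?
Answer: 1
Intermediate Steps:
l(K, g) = 0 (l(K, g) = g*(-¼) + g*(¼) = -g/4 + g/4 = 0)
N = 1
y = 1 (y = 1² - 1*0 = 1 + 0 = 1)
v = 1
v³ = 1³ = 1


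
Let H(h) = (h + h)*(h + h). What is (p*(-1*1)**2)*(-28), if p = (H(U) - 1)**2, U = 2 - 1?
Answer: -252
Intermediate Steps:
U = 1
H(h) = 4*h**2 (H(h) = (2*h)*(2*h) = 4*h**2)
p = 9 (p = (4*1**2 - 1)**2 = (4*1 - 1)**2 = (4 - 1)**2 = 3**2 = 9)
(p*(-1*1)**2)*(-28) = (9*(-1*1)**2)*(-28) = (9*(-1)**2)*(-28) = (9*1)*(-28) = 9*(-28) = -252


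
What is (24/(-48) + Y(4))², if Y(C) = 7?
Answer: 169/4 ≈ 42.250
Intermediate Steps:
(24/(-48) + Y(4))² = (24/(-48) + 7)² = (24*(-1/48) + 7)² = (-½ + 7)² = (13/2)² = 169/4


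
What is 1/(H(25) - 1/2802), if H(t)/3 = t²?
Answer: 2802/5253749 ≈ 0.00053333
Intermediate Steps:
H(t) = 3*t²
1/(H(25) - 1/2802) = 1/(3*25² - 1/2802) = 1/(3*625 - 1*1/2802) = 1/(1875 - 1/2802) = 1/(5253749/2802) = 2802/5253749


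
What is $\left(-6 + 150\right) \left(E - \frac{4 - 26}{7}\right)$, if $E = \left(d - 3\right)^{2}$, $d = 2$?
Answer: $\frac{4176}{7} \approx 596.57$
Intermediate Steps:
$E = 1$ ($E = \left(2 - 3\right)^{2} = \left(-1\right)^{2} = 1$)
$\left(-6 + 150\right) \left(E - \frac{4 - 26}{7}\right) = \left(-6 + 150\right) \left(1 - \frac{4 - 26}{7}\right) = 144 \left(1 - \left(-22\right) \frac{1}{7}\right) = 144 \left(1 - - \frac{22}{7}\right) = 144 \left(1 + \frac{22}{7}\right) = 144 \cdot \frac{29}{7} = \frac{4176}{7}$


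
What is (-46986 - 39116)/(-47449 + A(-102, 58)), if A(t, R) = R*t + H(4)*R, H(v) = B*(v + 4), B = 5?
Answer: 86102/51045 ≈ 1.6868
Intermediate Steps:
H(v) = 20 + 5*v (H(v) = 5*(v + 4) = 5*(4 + v) = 20 + 5*v)
A(t, R) = 40*R + R*t (A(t, R) = R*t + (20 + 5*4)*R = R*t + (20 + 20)*R = R*t + 40*R = 40*R + R*t)
(-46986 - 39116)/(-47449 + A(-102, 58)) = (-46986 - 39116)/(-47449 + 58*(40 - 102)) = -86102/(-47449 + 58*(-62)) = -86102/(-47449 - 3596) = -86102/(-51045) = -86102*(-1/51045) = 86102/51045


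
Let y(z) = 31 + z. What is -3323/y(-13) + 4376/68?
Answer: -36799/306 ≈ -120.26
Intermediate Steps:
-3323/y(-13) + 4376/68 = -3323/(31 - 13) + 4376/68 = -3323/18 + 4376*(1/68) = -3323*1/18 + 1094/17 = -3323/18 + 1094/17 = -36799/306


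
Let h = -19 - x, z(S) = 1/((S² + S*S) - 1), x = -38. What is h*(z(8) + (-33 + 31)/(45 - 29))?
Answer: -2261/1016 ≈ -2.2254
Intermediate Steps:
z(S) = 1/(-1 + 2*S²) (z(S) = 1/((S² + S²) - 1) = 1/(2*S² - 1) = 1/(-1 + 2*S²))
h = 19 (h = -19 - 1*(-38) = -19 + 38 = 19)
h*(z(8) + (-33 + 31)/(45 - 29)) = 19*(1/(-1 + 2*8²) + (-33 + 31)/(45 - 29)) = 19*(1/(-1 + 2*64) - 2/16) = 19*(1/(-1 + 128) - 2*1/16) = 19*(1/127 - ⅛) = 19*(-119/1016) = -2261/1016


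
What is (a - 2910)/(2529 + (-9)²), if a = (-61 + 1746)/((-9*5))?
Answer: -26527/23490 ≈ -1.1293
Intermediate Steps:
a = -337/9 (a = 1685/(-45) = 1685*(-1/45) = -337/9 ≈ -37.444)
(a - 2910)/(2529 + (-9)²) = (-337/9 - 2910)/(2529 + (-9)²) = -26527/(9*(2529 + 81)) = -26527/9/2610 = -26527/9*1/2610 = -26527/23490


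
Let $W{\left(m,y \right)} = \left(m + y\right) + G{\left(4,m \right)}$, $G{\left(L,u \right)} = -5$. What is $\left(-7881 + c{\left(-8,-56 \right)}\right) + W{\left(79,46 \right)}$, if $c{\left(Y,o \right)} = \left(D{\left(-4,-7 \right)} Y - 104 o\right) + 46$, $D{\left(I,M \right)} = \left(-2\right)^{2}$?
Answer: $-1923$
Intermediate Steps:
$D{\left(I,M \right)} = 4$
$W{\left(m,y \right)} = -5 + m + y$ ($W{\left(m,y \right)} = \left(m + y\right) - 5 = -5 + m + y$)
$c{\left(Y,o \right)} = 46 - 104 o + 4 Y$ ($c{\left(Y,o \right)} = \left(4 Y - 104 o\right) + 46 = \left(- 104 o + 4 Y\right) + 46 = 46 - 104 o + 4 Y$)
$\left(-7881 + c{\left(-8,-56 \right)}\right) + W{\left(79,46 \right)} = \left(-7881 + \left(46 - -5824 + 4 \left(-8\right)\right)\right) + \left(-5 + 79 + 46\right) = \left(-7881 + \left(46 + 5824 - 32\right)\right) + 120 = \left(-7881 + 5838\right) + 120 = -2043 + 120 = -1923$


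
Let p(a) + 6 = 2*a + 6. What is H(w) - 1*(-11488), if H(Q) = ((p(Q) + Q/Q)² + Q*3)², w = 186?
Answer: 19512469457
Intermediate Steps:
p(a) = 2*a (p(a) = -6 + (2*a + 6) = -6 + (6 + 2*a) = 2*a)
H(Q) = ((1 + 2*Q)² + 3*Q)² (H(Q) = ((2*Q + Q/Q)² + Q*3)² = ((2*Q + 1)² + 3*Q)² = ((1 + 2*Q)² + 3*Q)²)
H(w) - 1*(-11488) = ((1 + 2*186)² + 3*186)² - 1*(-11488) = ((1 + 372)² + 558)² + 11488 = (373² + 558)² + 11488 = (139129 + 558)² + 11488 = 139687² + 11488 = 19512457969 + 11488 = 19512469457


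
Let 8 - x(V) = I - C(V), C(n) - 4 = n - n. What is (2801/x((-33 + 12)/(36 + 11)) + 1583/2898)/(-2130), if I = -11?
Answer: -354509/6172740 ≈ -0.057431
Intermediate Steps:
C(n) = 4 (C(n) = 4 + (n - n) = 4 + 0 = 4)
x(V) = 23 (x(V) = 8 - (-11 - 1*4) = 8 - (-11 - 4) = 8 - 1*(-15) = 8 + 15 = 23)
(2801/x((-33 + 12)/(36 + 11)) + 1583/2898)/(-2130) = (2801/23 + 1583/2898)/(-2130) = (2801*(1/23) + 1583*(1/2898))*(-1/2130) = (2801/23 + 1583/2898)*(-1/2130) = (354509/2898)*(-1/2130) = -354509/6172740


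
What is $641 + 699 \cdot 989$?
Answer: $691952$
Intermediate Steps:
$641 + 699 \cdot 989 = 641 + 691311 = 691952$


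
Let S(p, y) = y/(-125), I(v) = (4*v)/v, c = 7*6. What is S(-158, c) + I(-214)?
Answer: 458/125 ≈ 3.6640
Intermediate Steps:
c = 42
I(v) = 4
S(p, y) = -y/125 (S(p, y) = y*(-1/125) = -y/125)
S(-158, c) + I(-214) = -1/125*42 + 4 = -42/125 + 4 = 458/125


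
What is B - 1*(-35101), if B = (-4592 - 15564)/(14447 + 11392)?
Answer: 906954583/25839 ≈ 35100.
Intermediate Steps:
B = -20156/25839 ≈ -0.78006
B - 1*(-35101) = -20156/25839 - 1*(-35101) = -20156/25839 + 35101 = 906954583/25839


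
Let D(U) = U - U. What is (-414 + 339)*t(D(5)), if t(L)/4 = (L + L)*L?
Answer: 0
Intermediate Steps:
D(U) = 0
t(L) = 8*L² (t(L) = 4*((L + L)*L) = 4*((2*L)*L) = 4*(2*L²) = 8*L²)
(-414 + 339)*t(D(5)) = (-414 + 339)*(8*0²) = -600*0 = -75*0 = 0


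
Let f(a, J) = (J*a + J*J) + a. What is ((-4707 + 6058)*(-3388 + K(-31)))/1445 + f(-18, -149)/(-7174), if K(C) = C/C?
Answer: -1933116739/609790 ≈ -3170.1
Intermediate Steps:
K(C) = 1
f(a, J) = a + J² + J*a (f(a, J) = (J*a + J²) + a = (J² + J*a) + a = a + J² + J*a)
((-4707 + 6058)*(-3388 + K(-31)))/1445 + f(-18, -149)/(-7174) = ((-4707 + 6058)*(-3388 + 1))/1445 + (-18 + (-149)² - 149*(-18))/(-7174) = (1351*(-3387))*(1/1445) + (-18 + 22201 + 2682)*(-1/7174) = -4575837*1/1445 + 24865*(-1/7174) = -4575837/1445 - 24865/7174 = -1933116739/609790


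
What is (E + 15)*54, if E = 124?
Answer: 7506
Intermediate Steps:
(E + 15)*54 = (124 + 15)*54 = 139*54 = 7506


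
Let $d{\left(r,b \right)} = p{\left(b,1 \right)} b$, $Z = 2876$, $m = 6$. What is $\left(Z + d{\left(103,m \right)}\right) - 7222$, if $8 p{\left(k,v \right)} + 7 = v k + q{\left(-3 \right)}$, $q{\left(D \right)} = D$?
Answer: $-4349$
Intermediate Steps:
$p{\left(k,v \right)} = - \frac{5}{4} + \frac{k v}{8}$ ($p{\left(k,v \right)} = - \frac{7}{8} + \frac{v k - 3}{8} = - \frac{7}{8} + \frac{k v - 3}{8} = - \frac{7}{8} + \frac{-3 + k v}{8} = - \frac{7}{8} + \left(- \frac{3}{8} + \frac{k v}{8}\right) = - \frac{5}{4} + \frac{k v}{8}$)
$d{\left(r,b \right)} = b \left(- \frac{5}{4} + \frac{b}{8}\right)$ ($d{\left(r,b \right)} = \left(- \frac{5}{4} + \frac{1}{8} b 1\right) b = \left(- \frac{5}{4} + \frac{b}{8}\right) b = b \left(- \frac{5}{4} + \frac{b}{8}\right)$)
$\left(Z + d{\left(103,m \right)}\right) - 7222 = \left(2876 + \frac{1}{8} \cdot 6 \left(-10 + 6\right)\right) - 7222 = \left(2876 + \frac{1}{8} \cdot 6 \left(-4\right)\right) - 7222 = \left(2876 - 3\right) - 7222 = 2873 - 7222 = -4349$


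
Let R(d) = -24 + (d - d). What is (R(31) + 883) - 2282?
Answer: -1423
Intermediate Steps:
R(d) = -24 (R(d) = -24 + 0 = -24)
(R(31) + 883) - 2282 = (-24 + 883) - 2282 = 859 - 2282 = -1423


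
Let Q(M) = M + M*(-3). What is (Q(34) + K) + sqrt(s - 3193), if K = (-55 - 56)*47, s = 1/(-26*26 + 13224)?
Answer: -5285 + I*sqrt(125686298531)/6274 ≈ -5285.0 + 56.507*I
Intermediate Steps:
Q(M) = -2*M (Q(M) = M - 3*M = -2*M)
s = 1/12548 (s = 1/(-676 + 13224) = 1/12548 ≈ 7.9694e-5)
K = -5217 (K = -111*47 = -5217)
(Q(34) + K) + sqrt(s - 3193) = (-2*34 - 5217) + sqrt(1/12548 - 3193) = (-68 - 5217) + sqrt(-40065763/12548) = -5285 + I*sqrt(125686298531)/6274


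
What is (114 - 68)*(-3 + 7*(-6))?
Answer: -2070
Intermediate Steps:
(114 - 68)*(-3 + 7*(-6)) = 46*(-3 - 42) = 46*(-45) = -2070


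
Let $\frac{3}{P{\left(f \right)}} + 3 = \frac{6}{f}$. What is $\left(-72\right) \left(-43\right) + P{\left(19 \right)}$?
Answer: $\frac{52613}{17} \approx 3094.9$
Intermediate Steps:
$P{\left(f \right)} = \frac{3}{-3 + \frac{6}{f}}$
$\left(-72\right) \left(-43\right) + P{\left(19 \right)} = \left(-72\right) \left(-43\right) - \frac{19}{-2 + 19} = 3096 - \frac{19}{17} = \frac{52613}{17}$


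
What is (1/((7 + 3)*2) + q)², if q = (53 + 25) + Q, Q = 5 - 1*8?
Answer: 2253001/400 ≈ 5632.5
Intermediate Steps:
Q = -3 (Q = 5 - 8 = -3)
q = 75 (q = (53 + 25) - 3 = 78 - 3 = 75)
(1/((7 + 3)*2) + q)² = (1/((7 + 3)*2) + 75)² = (1/(10*2) + 75)² = (1/20 + 75)² = (1501/20)² = 2253001/400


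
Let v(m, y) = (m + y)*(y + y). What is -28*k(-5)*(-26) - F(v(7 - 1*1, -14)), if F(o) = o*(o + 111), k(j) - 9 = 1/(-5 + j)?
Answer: -342804/5 ≈ -68561.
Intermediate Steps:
k(j) = 9 + 1/(-5 + j)
v(m, y) = 2*y*(m + y) (v(m, y) = (m + y)*(2*y) = 2*y*(m + y))
F(o) = o*(111 + o)
-28*k(-5)*(-26) - F(v(7 - 1*1, -14)) = -28*(-44 + 9*(-5))/(-5 - 5)*(-26) - 2*(-14)*((7 - 1*1) - 14)*(111 + 2*(-14)*((7 - 1*1) - 14)) = -28*(-44 - 45)/(-10)*(-26) - 2*(-14)*((7 - 1) - 14)*(111 + 2*(-14)*((7 - 1) - 14)) = -(-14)*(-89)/5*(-26) - 2*(-14)*(6 - 14)*(111 + 2*(-14)*(6 - 14)) = -28*89/10*(-26) - 2*(-14)*(-8)*(111 + 2*(-14)*(-8)) = -1246/5*(-26) - 224*(111 + 224) = 32396/5 - 224*335 = 32396/5 - 1*75040 = 32396/5 - 75040 = -342804/5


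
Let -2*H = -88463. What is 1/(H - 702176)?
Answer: -2/1315889 ≈ -1.5199e-6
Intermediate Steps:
H = 88463/2 (H = -1/2*(-88463) = 88463/2 ≈ 44232.)
1/(H - 702176) = 1/(88463/2 - 702176) = 1/(-1315889/2) = -2/1315889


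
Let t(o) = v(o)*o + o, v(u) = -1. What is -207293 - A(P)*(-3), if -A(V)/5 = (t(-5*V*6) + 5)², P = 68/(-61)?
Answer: -207668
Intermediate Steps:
t(o) = 0 (t(o) = -o + o = 0)
P = -68/61 (P = 68*(-1/61) = -68/61 ≈ -1.1148)
A(V) = -125 (A(V) = -5*(0 + 5)² = -5*5² = -5*25 = -125)
-207293 - A(P)*(-3) = -207293 - (-125)*(-3) = -207293 - 1*375 = -207293 - 375 = -207668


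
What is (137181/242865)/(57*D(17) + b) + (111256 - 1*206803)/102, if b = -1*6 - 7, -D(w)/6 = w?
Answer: -15023964232183/16038642690 ≈ -936.74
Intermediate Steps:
D(w) = -6*w
b = -13 (b = -6 - 7 = -13)
(137181/242865)/(57*D(17) + b) + (111256 - 1*206803)/102 = (137181/242865)/(57*(-6*17) - 13) + (111256 - 1*206803)/102 = (137181*(1/242865))/(57*(-102) - 13) + (111256 - 206803)*(1/102) = 45727/(80955*(-5814 - 13)) - 95547*1/102 = (45727/80955)/(-5827) - 31849/34 = (45727/80955)*(-1/5827) - 31849/34 = -45727/471724785 - 31849/34 = -15023964232183/16038642690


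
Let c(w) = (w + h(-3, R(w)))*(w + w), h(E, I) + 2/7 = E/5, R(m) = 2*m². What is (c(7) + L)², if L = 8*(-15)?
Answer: 29584/25 ≈ 1183.4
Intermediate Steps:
h(E, I) = -2/7 + E/5
c(w) = 2*w*(-31/35 + w) (c(w) = (w + (-2/7 + (⅕)*(-3)))*(w + w) = (w + (-2/7 - ⅗))*(2*w) = (w - 31/35)*(2*w) = (-31/35 + w)*(2*w) = 2*w*(-31/35 + w))
L = -120
(c(7) + L)² = ((2/35)*7*(-31 + 35*7) - 120)² = ((2/35)*7*(-31 + 245) - 120)² = ((2/35)*7*214 - 120)² = (428/5 - 120)² = (-172/5)² = 29584/25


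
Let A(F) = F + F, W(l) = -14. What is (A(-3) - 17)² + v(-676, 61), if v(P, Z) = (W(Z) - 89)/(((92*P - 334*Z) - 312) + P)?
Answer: 44200169/83554 ≈ 529.00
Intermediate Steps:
A(F) = 2*F
v(P, Z) = -103/(-312 - 334*Z + 93*P) (v(P, Z) = (-14 - 89)/(((92*P - 334*Z) - 312) + P) = -103/(((-334*Z + 92*P) - 312) + P) = -103/((-312 - 334*Z + 92*P) + P) = -103/(-312 - 334*Z + 93*P))
(A(-3) - 17)² + v(-676, 61) = (2*(-3) - 17)² + 103/(312 - 93*(-676) + 334*61) = (-6 - 17)² + 103/(312 + 62868 + 20374) = (-23)² + 103/83554 = 529 + 103*(1/83554) = 529 + 103/83554 = 44200169/83554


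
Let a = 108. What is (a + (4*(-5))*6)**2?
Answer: 144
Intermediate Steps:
(a + (4*(-5))*6)**2 = (108 + (4*(-5))*6)**2 = (108 - 20*6)**2 = (108 - 120)**2 = (-12)**2 = 144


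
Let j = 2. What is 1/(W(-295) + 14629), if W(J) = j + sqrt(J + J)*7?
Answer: 14631/214095071 - 7*I*sqrt(590)/214095071 ≈ 6.8339e-5 - 7.9418e-7*I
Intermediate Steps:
W(J) = 2 + 7*sqrt(2)*sqrt(J) (W(J) = 2 + sqrt(J + J)*7 = 2 + sqrt(2*J)*7 = 2 + (sqrt(2)*sqrt(J))*7 = 2 + 7*sqrt(2)*sqrt(J))
1/(W(-295) + 14629) = 1/((2 + 7*sqrt(2)*sqrt(-295)) + 14629) = 1/((2 + 7*sqrt(2)*(I*sqrt(295))) + 14629) = 1/((2 + 7*I*sqrt(590)) + 14629) = 1/(14631 + 7*I*sqrt(590))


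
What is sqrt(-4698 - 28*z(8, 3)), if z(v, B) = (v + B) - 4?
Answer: I*sqrt(4894) ≈ 69.957*I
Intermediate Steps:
z(v, B) = -4 + B + v (z(v, B) = (B + v) - 4 = -4 + B + v)
sqrt(-4698 - 28*z(8, 3)) = sqrt(-4698 - 28*(-4 + 3 + 8)) = sqrt(-4698 - 28*7) = sqrt(-4698 - 196) = sqrt(-4894) = I*sqrt(4894)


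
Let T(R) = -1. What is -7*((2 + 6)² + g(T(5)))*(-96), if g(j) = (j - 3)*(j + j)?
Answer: 48384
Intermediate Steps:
g(j) = 2*j*(-3 + j) (g(j) = (-3 + j)*(2*j) = 2*j*(-3 + j))
-7*((2 + 6)² + g(T(5)))*(-96) = -7*((2 + 6)² + 2*(-1)*(-3 - 1))*(-96) = -7*(8² + 2*(-1)*(-4))*(-96) = -7*(64 + 8)*(-96) = -7*72*(-96) = -504*(-96) = 48384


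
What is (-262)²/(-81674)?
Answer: -34322/40837 ≈ -0.84046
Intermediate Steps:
(-262)²/(-81674) = 68644*(-1/81674) = -34322/40837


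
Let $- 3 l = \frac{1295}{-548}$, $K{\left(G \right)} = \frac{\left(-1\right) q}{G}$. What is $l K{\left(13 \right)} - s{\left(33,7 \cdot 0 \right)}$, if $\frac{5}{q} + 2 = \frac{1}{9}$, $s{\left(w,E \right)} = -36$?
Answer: $\frac{4379313}{121108} \approx 36.16$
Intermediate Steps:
$q = - \frac{45}{17}$ ($q = \frac{5}{-2 + \frac{1}{9}} = \frac{5}{- \frac{17}{9}} = 5 \left(- \frac{9}{17}\right) = - \frac{45}{17} \approx -2.6471$)
$K{\left(G \right)} = \frac{45}{17 G}$ ($K{\left(G \right)} = \frac{\left(-1\right) \left(- \frac{45}{17}\right)}{G} = \frac{45}{17 G}$)
$l = \frac{1295}{1644}$ ($l = - \frac{1295 \frac{1}{-548}}{3} = - \frac{1295 \left(- \frac{1}{548}\right)}{3} = \left(- \frac{1}{3}\right) \left(- \frac{1295}{548}\right) = \frac{1295}{1644} \approx 0.78771$)
$l K{\left(13 \right)} - s{\left(33,7 \cdot 0 \right)} = \frac{1295 \frac{45}{17 \cdot 13}}{1644} - -36 = \frac{1295 \cdot \frac{45}{17} \cdot \frac{1}{13}}{1644} + 36 = \frac{1295}{1644} \cdot \frac{45}{221} + 36 = \frac{19425}{121108} + 36 = \frac{4379313}{121108}$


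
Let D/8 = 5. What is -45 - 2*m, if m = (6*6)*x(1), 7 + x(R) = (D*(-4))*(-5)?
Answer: -57141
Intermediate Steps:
D = 40 (D = 8*5 = 40)
x(R) = 793 (x(R) = -7 + (40*(-4))*(-5) = -7 - 160*(-5) = -7 + 800 = 793)
m = 28548 (m = (6*6)*793 = 36*793 = 28548)
-45 - 2*m = -45 - 2*28548 = -45 - 57096 = -57141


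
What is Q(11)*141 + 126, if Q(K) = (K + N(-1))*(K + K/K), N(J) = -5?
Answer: 10278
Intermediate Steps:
Q(K) = (1 + K)*(-5 + K) (Q(K) = (K - 5)*(K + K/K) = (-5 + K)*(K + 1) = (-5 + K)*(1 + K) = (1 + K)*(-5 + K))
Q(11)*141 + 126 = (-5 + 11² - 4*11)*141 + 126 = (-5 + 121 - 44)*141 + 126 = 72*141 + 126 = 10152 + 126 = 10278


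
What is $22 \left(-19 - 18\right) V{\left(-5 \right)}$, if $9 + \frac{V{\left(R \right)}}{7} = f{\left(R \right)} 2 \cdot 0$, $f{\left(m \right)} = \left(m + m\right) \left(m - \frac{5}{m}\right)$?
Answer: $51282$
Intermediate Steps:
$f{\left(m \right)} = 2 m \left(m - \frac{5}{m}\right)$
$V{\left(R \right)} = -63$ ($V{\left(R \right)} = -63 + 7 \left(-10 + 2 R^{2}\right) 2 \cdot 0 = -63 + 7 \left(-20 + 4 R^{2}\right) 0 = -63 + 7 \cdot 0 = -63 + 0 = -63$)
$22 \left(-19 - 18\right) V{\left(-5 \right)} = 22 \left(-19 - 18\right) \left(-63\right) = 22 \left(-37\right) \left(-63\right) = \left(-814\right) \left(-63\right) = 51282$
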